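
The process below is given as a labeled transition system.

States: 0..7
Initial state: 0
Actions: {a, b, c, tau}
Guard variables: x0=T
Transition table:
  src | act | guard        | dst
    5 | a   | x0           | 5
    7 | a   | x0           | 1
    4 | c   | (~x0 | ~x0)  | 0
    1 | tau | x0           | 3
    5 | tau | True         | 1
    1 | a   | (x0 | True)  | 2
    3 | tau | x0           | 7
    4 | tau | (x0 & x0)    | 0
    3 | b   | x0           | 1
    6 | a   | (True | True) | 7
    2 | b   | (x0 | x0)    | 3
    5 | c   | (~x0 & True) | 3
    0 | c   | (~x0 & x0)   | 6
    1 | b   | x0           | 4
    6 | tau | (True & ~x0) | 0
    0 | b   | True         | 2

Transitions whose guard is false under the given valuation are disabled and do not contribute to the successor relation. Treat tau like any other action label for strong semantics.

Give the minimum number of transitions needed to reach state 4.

Answer: 4

Working:
BFS to 4:
  Layer 0: {0}
  Layer 1: {2}
  Layer 2: {3}
  Layer 3: {1,7}
  Layer 4: {4}
depth(4)=4, e.g. b·b·b·b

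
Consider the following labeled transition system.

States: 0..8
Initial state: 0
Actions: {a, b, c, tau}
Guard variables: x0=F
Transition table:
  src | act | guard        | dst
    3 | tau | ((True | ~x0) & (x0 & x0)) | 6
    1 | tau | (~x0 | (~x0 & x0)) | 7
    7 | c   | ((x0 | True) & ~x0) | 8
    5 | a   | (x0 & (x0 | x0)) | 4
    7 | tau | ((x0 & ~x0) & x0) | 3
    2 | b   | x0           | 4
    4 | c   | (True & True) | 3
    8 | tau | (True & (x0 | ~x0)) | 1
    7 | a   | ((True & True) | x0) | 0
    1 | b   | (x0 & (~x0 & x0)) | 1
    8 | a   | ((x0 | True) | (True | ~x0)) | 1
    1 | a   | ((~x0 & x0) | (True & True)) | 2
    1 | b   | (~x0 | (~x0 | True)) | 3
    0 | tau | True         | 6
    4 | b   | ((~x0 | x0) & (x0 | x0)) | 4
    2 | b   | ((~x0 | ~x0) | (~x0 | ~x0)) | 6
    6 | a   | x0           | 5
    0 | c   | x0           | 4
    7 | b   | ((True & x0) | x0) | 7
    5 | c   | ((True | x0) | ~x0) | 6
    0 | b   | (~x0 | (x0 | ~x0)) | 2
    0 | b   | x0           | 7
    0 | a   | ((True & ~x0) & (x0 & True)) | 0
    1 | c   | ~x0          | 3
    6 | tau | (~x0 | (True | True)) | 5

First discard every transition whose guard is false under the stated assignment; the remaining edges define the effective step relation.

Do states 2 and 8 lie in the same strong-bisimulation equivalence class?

Answer: NOT BISIMILAR

Working:
Bisimulation quotient by refinement:
  round 0: {{0,1,2,3,4,5,6,7,8}}
  round 1: {{0},{1},{2},{3},{4,5},{6},{7},{8}}
  round 2: {{0},{1},{2},{3},{4},{5},{6},{7},{8}}
stable after 3 split(s): 9 block(s)
[2]={2}  [8]={8}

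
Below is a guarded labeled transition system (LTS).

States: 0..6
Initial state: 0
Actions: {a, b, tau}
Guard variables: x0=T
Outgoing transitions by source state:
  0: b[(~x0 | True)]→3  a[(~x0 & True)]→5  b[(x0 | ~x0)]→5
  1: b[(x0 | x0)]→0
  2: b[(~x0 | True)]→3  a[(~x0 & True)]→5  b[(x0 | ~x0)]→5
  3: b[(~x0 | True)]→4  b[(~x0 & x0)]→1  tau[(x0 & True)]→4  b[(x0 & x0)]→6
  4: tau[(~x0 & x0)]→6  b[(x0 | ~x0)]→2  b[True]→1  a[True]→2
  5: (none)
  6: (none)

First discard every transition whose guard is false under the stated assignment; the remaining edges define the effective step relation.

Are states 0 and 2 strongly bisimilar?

Compute ~ classes (split until stable):
  round 0: {{0,1,2,3,4,5,6}}
  round 1: {{0,1,2},{3},{4},{5,6}}
  round 2: {{0,2},{1},{3},{4},{5,6}}
Fixed point at round 3; 5 class(es).
0∈{0,2}, 2∈{0,2}

Answer: BISIMILAR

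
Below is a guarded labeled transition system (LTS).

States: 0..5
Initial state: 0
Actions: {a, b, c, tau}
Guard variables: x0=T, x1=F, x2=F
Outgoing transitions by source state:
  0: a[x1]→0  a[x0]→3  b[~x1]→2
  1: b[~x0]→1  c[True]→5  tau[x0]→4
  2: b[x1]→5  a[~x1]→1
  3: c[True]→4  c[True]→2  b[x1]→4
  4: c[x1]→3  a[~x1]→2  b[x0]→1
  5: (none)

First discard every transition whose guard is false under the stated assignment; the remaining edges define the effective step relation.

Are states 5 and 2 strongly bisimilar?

Answer: NOT BISIMILAR

Analysis:
Compute ~ classes (split until stable):
  round 0: {{0,1,2,3,4,5}}
  round 1: {{0,4},{1},{2},{3},{5}}
  round 2: {{0},{1},{2},{3},{4},{5}}
6 equivalence class(es) (converged in 3)
class of 5: {5}; class of 2: {2}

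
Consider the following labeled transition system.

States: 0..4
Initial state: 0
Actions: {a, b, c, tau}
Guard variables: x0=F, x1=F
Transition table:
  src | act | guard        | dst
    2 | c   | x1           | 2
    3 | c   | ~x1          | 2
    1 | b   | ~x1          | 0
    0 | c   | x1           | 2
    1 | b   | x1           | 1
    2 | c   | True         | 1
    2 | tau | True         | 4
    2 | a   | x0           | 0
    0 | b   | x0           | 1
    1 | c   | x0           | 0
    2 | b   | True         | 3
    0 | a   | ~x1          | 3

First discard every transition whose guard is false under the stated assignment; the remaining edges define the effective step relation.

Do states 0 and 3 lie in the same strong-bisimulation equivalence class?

Compute ~ classes (split until stable):
  π0 = {{0,1,2,3,4}}
  π1 = {{0},{1},{2},{3},{4}}
5 equivalence class(es) (converged in 2)
class of 0: {0}; class of 3: {3}

Answer: NOT BISIMILAR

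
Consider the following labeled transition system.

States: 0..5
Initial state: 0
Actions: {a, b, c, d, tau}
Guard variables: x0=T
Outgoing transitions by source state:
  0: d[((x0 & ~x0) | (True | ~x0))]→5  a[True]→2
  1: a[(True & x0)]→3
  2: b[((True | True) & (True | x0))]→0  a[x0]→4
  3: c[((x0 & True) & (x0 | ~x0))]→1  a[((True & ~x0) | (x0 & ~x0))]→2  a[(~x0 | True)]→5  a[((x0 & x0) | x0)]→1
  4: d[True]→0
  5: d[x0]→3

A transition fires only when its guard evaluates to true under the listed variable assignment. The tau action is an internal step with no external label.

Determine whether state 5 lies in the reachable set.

Answer: REACHABLE

Trace:
Guard filter leaves 10 enabled edge(s).
depth 0: {0}
depth 1: {2,5}  cumulative {0,2,5}
depth 2: {3,4}  cumulative {0,2,3,4,5}
depth 3: {1}  cumulative {0,1,2,3,4,5}
Reach set: {0,1,2,3,4,5}
witness 5: d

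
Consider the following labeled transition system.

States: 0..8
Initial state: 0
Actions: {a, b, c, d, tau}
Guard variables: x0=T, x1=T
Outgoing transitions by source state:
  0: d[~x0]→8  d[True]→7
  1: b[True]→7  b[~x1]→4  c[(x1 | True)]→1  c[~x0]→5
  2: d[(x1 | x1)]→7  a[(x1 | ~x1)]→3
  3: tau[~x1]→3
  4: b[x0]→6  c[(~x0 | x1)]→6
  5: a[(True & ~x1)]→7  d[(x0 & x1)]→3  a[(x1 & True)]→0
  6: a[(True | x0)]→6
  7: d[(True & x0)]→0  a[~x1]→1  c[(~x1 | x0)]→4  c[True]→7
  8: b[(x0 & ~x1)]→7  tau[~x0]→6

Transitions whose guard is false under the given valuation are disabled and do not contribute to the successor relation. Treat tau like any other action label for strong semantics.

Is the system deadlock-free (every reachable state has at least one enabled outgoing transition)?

R = {0,4,6,7}
  0: d→7  [1 exit(s)]
  4: b→6  c→6  [2 exit(s)]
  6: a→6  [1 exit(s)]
  7: c→4  c→7  d→0  [3 exit(s)]

Answer: DEADLOCK-FREE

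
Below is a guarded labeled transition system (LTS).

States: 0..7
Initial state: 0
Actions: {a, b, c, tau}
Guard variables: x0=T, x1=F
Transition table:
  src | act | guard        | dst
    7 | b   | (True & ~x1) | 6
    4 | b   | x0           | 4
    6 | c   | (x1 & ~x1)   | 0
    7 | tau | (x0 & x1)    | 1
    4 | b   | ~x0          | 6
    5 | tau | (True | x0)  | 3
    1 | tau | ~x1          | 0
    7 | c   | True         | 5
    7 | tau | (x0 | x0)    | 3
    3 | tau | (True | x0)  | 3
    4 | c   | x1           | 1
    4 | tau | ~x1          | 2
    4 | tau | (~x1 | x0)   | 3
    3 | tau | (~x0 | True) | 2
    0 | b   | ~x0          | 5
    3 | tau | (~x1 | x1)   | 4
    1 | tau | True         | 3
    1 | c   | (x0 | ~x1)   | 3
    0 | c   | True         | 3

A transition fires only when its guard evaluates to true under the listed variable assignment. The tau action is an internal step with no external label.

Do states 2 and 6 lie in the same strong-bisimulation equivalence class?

Answer: BISIMILAR

Trace:
Bisimulation quotient by refinement:
  round 0: {{0,1,2,3,4,5,6,7}}
  round 1: {{0},{1},{2,6},{3,5},{4},{7}}
  round 2: {{0},{1},{2,6},{3},{4},{5},{7}}
stable after 3 split(s): 7 block(s)
2∈{2,6}, 6∈{2,6}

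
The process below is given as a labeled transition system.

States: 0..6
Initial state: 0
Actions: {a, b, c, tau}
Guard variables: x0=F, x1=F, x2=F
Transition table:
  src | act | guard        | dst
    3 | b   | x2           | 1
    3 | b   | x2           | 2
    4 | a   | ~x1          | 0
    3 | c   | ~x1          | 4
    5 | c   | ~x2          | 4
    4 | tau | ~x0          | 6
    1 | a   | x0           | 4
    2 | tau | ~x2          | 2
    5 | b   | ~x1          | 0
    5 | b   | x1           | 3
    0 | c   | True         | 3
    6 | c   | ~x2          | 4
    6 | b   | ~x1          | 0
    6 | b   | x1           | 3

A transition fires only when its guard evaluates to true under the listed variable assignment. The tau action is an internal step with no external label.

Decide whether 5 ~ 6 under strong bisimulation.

Answer: BISIMILAR

Trace:
Bisimulation quotient by refinement:
  π0 = {{0,1,2,3,4,5,6}}
  π1 = {{0,3},{1},{2},{4},{5,6}}
  π2 = {{0},{1},{2},{3},{4},{5,6}}
Fixed point at round 3; 6 class(es).
[5]={5,6}  [6]={5,6}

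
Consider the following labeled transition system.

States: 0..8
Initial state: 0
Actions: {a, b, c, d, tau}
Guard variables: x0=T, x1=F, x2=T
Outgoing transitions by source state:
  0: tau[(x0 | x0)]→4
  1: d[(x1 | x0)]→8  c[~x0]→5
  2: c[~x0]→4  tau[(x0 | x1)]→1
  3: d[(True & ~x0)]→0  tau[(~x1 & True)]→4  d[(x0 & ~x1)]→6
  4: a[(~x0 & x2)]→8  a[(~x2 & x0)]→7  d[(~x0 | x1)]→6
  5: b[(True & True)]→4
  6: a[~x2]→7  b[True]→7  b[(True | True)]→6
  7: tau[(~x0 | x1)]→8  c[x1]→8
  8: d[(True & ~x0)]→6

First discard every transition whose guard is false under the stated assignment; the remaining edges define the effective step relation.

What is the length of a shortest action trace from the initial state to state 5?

Breadth-first toward 5:
  Layer 0: {0}
  Layer 1: {4}
5 never appears.

Answer: UNREACHABLE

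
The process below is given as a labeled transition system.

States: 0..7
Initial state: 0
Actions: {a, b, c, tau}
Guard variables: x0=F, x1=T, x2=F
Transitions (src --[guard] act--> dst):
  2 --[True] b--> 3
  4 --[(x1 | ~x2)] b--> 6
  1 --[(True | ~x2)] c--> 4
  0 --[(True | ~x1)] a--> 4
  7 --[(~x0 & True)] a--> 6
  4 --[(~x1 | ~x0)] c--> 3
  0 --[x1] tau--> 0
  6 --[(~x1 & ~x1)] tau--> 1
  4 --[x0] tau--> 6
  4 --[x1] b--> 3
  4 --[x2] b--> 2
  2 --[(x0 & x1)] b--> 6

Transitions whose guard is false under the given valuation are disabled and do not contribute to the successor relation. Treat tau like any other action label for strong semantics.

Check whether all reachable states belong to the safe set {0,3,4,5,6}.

Answer: INVARIANT HOLDS

Analysis:
Inv-set: {0,3,4,5,6}
Reachable = {0,3,4,6}
  0: ✓
  3: ✓
  4: ✓
  6: ✓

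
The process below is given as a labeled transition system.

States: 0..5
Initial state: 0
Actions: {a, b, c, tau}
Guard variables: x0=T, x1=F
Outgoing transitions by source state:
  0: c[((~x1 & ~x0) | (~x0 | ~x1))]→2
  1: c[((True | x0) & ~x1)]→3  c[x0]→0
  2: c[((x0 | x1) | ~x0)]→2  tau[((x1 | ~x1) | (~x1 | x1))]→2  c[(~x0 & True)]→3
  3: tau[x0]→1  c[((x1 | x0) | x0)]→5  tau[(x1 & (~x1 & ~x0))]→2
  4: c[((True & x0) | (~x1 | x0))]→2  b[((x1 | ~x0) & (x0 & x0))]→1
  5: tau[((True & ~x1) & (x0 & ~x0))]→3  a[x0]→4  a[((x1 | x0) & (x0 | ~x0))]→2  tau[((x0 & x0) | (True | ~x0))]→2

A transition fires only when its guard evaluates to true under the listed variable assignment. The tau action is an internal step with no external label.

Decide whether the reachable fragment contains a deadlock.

Reach set: {0,2}
  0: c→2  [1 exit(s)]
  2: c→2  tau→2  [2 exit(s)]

Answer: DEADLOCK-FREE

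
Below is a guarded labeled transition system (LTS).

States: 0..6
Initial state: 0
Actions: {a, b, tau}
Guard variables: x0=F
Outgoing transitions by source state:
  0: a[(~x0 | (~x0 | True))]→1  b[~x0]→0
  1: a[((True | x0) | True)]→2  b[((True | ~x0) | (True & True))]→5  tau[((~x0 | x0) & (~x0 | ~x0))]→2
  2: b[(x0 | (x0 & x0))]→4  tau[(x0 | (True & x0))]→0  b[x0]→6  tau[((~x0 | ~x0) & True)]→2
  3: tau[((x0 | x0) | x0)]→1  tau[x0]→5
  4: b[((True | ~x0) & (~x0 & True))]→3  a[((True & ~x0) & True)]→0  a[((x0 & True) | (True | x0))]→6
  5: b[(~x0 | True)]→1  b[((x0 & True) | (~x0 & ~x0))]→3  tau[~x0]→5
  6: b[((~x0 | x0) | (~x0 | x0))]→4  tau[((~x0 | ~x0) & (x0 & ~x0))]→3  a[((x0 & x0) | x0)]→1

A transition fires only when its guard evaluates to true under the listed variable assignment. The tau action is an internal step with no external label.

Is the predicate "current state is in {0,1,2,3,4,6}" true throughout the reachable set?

Inv-set: {0,1,2,3,4,6}
R = {0,1,2,3,5}
  0: ok
  1: ok
  2: ok
  3: ok
  5: VIOLATES
reach 5 via a·b — violates

Answer: INVARIANT VIOLATED at state 5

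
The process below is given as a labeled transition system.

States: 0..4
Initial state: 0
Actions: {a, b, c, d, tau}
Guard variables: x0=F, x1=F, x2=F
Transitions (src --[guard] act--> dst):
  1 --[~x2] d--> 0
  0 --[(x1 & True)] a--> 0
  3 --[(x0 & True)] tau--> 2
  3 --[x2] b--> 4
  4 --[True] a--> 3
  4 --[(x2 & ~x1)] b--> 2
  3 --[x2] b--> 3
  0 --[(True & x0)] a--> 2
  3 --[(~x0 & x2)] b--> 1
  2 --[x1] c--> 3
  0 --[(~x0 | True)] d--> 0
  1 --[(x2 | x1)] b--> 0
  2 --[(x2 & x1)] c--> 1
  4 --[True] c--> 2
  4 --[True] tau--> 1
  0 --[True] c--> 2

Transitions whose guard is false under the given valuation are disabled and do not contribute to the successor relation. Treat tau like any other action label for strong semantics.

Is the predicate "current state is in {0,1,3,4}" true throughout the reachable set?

Answer: INVARIANT VIOLATED at state 2

Trace:
Safe = {0,1,3,4}
Reachable = {0,2}
  0: ok
  2: outside
witness against invariant: c → 2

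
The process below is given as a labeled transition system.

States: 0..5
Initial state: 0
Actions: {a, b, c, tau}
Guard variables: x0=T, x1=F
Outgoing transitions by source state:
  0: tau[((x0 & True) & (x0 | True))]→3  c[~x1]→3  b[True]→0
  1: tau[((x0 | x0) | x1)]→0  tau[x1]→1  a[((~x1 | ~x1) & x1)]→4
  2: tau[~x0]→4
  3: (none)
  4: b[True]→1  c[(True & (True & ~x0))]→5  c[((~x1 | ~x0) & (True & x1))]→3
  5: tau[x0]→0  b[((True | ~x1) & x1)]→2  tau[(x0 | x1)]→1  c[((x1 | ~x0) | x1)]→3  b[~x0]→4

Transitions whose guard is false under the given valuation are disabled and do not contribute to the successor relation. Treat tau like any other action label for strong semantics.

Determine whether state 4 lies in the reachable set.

After dropping false guards: 7 live edges.
Layer 0: {0}
Layer 1: {3}  total {0,3}
Reachable = {0,3}

Answer: UNREACHABLE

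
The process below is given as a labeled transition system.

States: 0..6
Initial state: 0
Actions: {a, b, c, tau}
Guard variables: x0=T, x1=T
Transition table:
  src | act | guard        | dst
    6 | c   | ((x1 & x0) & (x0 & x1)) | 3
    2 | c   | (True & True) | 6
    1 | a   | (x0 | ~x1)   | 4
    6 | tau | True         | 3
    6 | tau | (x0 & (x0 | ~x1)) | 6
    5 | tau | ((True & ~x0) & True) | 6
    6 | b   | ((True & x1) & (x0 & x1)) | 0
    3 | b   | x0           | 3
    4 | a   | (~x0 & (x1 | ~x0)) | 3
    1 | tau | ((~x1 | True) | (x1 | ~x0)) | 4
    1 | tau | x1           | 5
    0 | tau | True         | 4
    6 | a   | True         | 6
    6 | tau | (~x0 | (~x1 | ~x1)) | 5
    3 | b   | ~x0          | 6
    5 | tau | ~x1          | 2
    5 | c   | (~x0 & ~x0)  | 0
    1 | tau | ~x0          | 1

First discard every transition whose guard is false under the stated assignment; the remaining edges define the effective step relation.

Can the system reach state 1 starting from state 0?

11 transition(s) survive guard evaluation.
L0 = {0}
L1 = {4}  now seen {0,4}
Reach set: {0,4}

Answer: UNREACHABLE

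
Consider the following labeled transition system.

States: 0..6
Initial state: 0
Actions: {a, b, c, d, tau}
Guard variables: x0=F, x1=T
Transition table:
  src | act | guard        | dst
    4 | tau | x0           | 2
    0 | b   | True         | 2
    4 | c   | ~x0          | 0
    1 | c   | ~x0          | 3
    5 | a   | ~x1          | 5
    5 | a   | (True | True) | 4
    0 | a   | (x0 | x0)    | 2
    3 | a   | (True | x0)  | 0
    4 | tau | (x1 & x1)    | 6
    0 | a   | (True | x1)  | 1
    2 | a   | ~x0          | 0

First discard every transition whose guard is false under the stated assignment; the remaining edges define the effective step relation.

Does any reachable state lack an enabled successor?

Answer: DEADLOCK-FREE

Trace:
Reachable = {0,1,2,3}
  0: a→1  b→2  [2 exit(s)]
  1: c→3  [1 exit(s)]
  2: a→0  [1 exit(s)]
  3: a→0  [1 exit(s)]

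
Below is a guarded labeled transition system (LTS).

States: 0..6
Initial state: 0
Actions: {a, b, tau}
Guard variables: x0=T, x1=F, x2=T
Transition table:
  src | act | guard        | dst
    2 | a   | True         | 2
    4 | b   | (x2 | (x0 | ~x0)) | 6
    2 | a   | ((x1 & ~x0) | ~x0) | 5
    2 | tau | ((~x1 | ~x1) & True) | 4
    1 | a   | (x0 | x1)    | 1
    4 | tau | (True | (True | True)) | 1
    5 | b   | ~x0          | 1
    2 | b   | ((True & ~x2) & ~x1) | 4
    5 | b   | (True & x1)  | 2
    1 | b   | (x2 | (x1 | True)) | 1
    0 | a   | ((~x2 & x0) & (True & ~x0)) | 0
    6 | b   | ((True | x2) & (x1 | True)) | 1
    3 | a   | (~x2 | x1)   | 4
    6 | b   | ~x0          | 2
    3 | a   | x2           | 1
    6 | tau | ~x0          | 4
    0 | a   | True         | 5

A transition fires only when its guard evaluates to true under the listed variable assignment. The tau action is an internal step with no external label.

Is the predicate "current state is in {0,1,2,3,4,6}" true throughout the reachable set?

Allowed set {0,1,2,3,4,6}
Reachable = {0,5}
  0: ✓
  5: VIOLATES
counterexample path to 5: a

Answer: INVARIANT VIOLATED at state 5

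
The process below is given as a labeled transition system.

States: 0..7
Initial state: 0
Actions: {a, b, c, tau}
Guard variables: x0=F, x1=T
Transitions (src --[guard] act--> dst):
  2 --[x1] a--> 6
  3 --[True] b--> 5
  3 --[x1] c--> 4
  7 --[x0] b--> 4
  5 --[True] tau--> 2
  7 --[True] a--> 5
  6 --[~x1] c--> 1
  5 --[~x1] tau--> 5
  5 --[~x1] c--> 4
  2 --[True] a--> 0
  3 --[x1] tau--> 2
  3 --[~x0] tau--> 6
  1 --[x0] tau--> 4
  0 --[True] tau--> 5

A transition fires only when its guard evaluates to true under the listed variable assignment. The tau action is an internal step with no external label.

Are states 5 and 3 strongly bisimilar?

Answer: NOT BISIMILAR

Working:
Bisimulation quotient by refinement:
  round 0: {{0,1,2,3,4,5,6,7}}
  round 1: {{0,5},{1,4,6},{2,7},{3}}
  round 2: {{0},{1,4,6},{2},{3},{5},{7}}
stable after 3 split(s): 6 block(s)
class of 5: {5}; class of 3: {3}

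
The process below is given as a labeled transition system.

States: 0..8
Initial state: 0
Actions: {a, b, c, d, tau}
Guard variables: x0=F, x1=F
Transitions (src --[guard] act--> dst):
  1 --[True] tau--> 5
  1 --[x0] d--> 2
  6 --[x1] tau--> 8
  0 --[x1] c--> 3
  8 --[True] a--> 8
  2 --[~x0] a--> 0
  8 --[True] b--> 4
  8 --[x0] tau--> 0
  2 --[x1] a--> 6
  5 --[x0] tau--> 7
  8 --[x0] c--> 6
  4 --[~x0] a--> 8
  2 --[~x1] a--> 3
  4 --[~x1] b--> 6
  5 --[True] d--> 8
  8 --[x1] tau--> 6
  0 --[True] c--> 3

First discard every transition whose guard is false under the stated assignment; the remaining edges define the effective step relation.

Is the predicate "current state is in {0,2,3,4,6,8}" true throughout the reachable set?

Answer: INVARIANT HOLDS

Analysis:
Allowed set {0,2,3,4,6,8}
Reach set: {0,3}
  0: ok
  3: ok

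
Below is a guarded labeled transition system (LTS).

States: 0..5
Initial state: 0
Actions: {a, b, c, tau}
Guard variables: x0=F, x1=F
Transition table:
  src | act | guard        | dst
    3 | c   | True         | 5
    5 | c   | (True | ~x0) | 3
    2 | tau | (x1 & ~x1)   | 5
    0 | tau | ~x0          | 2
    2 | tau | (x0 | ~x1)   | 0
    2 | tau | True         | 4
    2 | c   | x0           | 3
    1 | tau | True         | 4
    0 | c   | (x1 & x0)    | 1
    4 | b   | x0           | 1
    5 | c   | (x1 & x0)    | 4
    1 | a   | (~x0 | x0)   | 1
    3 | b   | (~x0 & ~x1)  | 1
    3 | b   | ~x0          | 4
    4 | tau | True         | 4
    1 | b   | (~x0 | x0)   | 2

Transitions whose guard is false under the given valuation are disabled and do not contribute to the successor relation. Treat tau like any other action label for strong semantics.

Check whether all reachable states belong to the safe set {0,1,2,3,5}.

Inv-set: {0,1,2,3,5}
Reach set: {0,2,4}
  0: ✓
  2: ✓
  4: ✗ unsafe
witness against invariant: tau·tau → 4

Answer: INVARIANT VIOLATED at state 4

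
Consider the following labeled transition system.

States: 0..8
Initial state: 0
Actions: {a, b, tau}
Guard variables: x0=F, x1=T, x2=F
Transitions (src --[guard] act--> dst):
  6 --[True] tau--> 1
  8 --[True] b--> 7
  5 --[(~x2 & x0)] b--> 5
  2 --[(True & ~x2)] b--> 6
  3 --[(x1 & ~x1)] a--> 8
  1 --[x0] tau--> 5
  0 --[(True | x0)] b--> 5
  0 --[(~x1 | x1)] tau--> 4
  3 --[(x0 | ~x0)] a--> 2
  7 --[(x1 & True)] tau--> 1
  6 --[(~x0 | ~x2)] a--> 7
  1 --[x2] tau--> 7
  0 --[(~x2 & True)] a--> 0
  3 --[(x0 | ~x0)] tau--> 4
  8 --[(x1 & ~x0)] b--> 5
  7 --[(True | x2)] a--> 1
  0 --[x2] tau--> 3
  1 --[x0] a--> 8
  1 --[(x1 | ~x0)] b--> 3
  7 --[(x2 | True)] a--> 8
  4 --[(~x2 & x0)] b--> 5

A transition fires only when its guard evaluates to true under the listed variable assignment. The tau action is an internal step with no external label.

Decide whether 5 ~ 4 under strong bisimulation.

Refine partition for ~:
  P[0] = {{0,1,2,3,4,5,6,7,8}}
  P[1] = {{0},{1,2,8},{3,6,7},{4,5}}
  P[2] = {{0},{1,2},{3},{4,5},{6},{7},{8}}
  P[3] = {{0},{1},{2},{3},{4,5},{6},{7},{8}}
8 equivalence class(es) (converged in 4)
5∈{4,5}, 4∈{4,5}

Answer: BISIMILAR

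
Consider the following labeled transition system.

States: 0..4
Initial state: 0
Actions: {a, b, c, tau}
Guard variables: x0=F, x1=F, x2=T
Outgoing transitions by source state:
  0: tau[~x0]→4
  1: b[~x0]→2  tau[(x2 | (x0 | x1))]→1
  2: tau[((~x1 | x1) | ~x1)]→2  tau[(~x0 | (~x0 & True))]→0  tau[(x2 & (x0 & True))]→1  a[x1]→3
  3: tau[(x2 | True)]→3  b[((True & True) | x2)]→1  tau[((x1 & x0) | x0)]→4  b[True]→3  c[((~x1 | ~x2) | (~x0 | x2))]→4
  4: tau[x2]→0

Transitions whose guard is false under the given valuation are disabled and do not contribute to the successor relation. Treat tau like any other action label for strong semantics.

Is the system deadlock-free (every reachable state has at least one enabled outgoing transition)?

Reach set: {0,4}
  0: tau→4  [1 out]
  4: tau→0  [1 out]

Answer: DEADLOCK-FREE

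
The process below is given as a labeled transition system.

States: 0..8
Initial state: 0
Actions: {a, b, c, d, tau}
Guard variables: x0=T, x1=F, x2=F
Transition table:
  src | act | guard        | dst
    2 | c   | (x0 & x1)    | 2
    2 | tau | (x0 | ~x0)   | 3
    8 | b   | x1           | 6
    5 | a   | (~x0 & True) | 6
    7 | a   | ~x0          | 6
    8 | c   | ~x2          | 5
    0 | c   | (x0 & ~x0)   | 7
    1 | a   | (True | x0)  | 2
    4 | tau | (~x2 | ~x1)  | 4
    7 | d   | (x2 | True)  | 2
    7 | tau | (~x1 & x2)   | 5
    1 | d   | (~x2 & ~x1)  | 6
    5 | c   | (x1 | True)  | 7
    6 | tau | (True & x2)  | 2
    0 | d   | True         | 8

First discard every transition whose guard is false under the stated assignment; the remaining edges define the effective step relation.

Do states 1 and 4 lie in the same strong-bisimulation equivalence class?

Compute ~ classes (split until stable):
  P[0] = {{0,1,2,3,4,5,6,7,8}}
  P[1] = {{0,7},{1},{2,4},{3,6},{5,8}}
  P[2] = {{0},{1},{2},{3,6},{4},{5},{7},{8}}
8 equivalence class(es) (converged in 3)
[1]={1}  [4]={4}

Answer: NOT BISIMILAR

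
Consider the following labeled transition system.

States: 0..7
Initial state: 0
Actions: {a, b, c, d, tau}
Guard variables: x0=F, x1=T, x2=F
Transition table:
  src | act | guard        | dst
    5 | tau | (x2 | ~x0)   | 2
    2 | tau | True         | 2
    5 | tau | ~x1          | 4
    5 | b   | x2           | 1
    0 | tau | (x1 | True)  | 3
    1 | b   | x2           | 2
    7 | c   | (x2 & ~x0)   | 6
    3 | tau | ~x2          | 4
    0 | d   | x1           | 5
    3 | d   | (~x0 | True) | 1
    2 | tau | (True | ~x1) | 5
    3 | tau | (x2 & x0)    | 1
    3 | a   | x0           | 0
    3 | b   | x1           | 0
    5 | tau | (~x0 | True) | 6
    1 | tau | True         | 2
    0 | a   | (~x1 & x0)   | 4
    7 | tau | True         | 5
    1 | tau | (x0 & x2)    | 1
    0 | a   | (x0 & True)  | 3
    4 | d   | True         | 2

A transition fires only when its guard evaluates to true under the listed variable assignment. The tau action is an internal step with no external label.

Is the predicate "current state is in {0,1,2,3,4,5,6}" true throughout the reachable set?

Allowed set {0,1,2,3,4,5,6}
Reach set: {0,1,2,3,4,5,6}
  0: safe
  1: safe
  2: safe
  3: safe
  4: safe
  5: safe
  6: safe

Answer: INVARIANT HOLDS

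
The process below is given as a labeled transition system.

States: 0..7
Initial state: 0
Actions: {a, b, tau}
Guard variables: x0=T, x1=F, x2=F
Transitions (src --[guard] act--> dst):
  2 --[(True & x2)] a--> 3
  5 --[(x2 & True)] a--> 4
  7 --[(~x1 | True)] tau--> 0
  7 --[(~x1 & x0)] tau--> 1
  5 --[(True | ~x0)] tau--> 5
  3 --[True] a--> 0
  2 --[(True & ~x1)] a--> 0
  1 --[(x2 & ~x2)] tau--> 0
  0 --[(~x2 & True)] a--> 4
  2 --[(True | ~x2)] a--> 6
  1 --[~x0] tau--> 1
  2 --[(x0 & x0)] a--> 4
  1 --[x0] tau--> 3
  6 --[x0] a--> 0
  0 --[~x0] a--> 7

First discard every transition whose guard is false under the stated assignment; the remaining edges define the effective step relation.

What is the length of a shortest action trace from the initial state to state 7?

Answer: UNREACHABLE

Working:
Layered search for 7:
  L0 = {0}
  L1 = {4}
7 never appears.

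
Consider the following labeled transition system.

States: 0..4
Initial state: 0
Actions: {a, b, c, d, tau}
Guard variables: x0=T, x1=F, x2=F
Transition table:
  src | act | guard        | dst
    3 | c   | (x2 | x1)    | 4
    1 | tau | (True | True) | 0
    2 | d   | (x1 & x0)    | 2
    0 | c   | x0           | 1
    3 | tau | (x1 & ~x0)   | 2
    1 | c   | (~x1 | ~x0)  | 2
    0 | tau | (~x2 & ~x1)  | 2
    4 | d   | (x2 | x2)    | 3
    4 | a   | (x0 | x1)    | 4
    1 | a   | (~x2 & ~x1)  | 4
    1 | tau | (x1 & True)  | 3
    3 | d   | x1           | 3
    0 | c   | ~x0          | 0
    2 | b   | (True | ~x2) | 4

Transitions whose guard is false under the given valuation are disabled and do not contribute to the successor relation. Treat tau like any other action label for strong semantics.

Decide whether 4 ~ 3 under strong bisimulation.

Bisimulation quotient by refinement:
  P[0] = {{0,1,2,3,4}}
  P[1] = {{0},{1},{2},{3},{4}}
5 equivalence class(es) (converged in 2)
[4]={4}  [3]={3}

Answer: NOT BISIMILAR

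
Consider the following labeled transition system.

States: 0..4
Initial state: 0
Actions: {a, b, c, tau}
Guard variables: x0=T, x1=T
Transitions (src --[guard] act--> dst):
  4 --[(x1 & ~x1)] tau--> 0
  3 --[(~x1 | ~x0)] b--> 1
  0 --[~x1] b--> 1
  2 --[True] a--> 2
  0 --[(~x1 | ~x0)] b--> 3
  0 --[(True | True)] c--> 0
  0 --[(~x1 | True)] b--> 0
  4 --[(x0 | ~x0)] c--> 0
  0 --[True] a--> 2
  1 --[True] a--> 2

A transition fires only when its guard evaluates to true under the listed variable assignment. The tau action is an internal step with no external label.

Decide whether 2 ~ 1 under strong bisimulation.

Refine partition for ~:
  P[0] = {{0,1,2,3,4}}
  P[1] = {{0},{1,2},{3},{4}}
stable after 2 split(s): 4 block(s)
class of 2: {1,2}; class of 1: {1,2}

Answer: BISIMILAR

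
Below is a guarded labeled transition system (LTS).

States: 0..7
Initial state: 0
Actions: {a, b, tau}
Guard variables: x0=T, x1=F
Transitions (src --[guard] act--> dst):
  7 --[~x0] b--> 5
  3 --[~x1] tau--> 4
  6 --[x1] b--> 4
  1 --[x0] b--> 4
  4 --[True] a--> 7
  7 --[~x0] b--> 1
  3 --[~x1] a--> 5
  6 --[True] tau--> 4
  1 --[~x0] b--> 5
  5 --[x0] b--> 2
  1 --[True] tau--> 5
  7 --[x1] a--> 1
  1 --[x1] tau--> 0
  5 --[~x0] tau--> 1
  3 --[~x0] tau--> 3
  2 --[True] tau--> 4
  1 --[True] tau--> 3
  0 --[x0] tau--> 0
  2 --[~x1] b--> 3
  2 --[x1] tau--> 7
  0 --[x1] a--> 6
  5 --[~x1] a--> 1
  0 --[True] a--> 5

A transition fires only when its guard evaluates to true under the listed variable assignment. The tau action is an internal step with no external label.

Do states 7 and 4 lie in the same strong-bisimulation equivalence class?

Answer: NOT BISIMILAR

Trace:
Refine partition for ~:
  P[0] = {{0,1,2,3,4,5,6,7}}
  P[1] = {{0,3},{1,2},{4},{5},{6},{7}}
  P[2] = {{0},{1},{2},{3},{4},{5},{6},{7}}
8 equivalence class(es) (converged in 3)
class of 7: {7}; class of 4: {4}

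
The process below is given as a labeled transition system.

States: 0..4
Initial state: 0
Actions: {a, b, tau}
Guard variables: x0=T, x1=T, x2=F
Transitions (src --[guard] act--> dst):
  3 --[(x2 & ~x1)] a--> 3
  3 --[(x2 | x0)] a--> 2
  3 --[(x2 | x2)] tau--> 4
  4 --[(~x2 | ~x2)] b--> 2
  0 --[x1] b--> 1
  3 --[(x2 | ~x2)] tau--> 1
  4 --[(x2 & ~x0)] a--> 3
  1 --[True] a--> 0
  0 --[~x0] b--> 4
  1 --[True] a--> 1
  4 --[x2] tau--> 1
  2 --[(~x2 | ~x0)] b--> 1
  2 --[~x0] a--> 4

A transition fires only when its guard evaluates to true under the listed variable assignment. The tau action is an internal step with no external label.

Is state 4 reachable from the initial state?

7 transition(s) survive guard evaluation.
L0 = {0}
L1 = {1}  total {0,1}
Reachable = {0,1}

Answer: UNREACHABLE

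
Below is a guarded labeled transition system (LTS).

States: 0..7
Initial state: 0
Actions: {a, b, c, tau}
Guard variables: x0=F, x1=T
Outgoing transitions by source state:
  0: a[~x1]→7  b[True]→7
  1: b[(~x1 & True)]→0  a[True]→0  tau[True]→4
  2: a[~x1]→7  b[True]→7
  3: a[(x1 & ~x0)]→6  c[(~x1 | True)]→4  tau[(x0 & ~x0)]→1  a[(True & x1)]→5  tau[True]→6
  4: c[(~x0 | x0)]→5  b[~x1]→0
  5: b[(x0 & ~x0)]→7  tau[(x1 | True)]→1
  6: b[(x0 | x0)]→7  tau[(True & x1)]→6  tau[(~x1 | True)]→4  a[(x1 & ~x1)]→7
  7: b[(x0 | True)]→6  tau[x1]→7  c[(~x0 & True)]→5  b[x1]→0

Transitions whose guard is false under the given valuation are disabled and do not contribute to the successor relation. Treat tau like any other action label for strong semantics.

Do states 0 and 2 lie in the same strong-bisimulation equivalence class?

Answer: BISIMILAR

Analysis:
Bisimulation quotient by refinement:
  round 0: {{0,1,2,3,4,5,6,7}}
  round 1: {{0,2},{1},{3},{4},{5,6},{7}}
  round 2: {{0,2},{1},{3},{4},{5},{6},{7}}
stable after 3 split(s): 7 block(s)
0∈{0,2}, 2∈{0,2}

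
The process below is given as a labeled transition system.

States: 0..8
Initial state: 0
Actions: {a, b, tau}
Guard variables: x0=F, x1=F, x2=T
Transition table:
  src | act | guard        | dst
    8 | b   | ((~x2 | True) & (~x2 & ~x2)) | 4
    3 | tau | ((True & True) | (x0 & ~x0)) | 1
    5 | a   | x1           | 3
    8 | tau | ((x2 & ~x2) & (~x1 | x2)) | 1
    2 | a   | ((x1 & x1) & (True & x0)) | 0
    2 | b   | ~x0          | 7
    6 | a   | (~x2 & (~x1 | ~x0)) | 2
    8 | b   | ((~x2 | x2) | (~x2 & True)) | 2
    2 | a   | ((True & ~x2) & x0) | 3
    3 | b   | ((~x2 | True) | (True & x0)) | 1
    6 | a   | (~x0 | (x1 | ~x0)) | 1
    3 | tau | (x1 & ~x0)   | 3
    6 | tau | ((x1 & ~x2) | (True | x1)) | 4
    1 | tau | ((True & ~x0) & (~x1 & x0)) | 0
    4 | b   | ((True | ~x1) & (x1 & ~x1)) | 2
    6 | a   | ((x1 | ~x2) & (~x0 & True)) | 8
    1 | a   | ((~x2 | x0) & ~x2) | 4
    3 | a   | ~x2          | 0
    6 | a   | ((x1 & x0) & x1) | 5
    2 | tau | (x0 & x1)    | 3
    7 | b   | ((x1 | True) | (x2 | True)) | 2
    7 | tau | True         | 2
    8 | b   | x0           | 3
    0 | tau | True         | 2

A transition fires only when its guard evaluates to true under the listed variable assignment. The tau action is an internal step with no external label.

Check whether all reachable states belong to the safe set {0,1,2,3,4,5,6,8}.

Answer: INVARIANT VIOLATED at state 7

Analysis:
Inv-set: {0,1,2,3,4,5,6,8}
Reach set: {0,2,7}
  0: ok
  2: ok
  7: outside
witness against invariant: tau·b → 7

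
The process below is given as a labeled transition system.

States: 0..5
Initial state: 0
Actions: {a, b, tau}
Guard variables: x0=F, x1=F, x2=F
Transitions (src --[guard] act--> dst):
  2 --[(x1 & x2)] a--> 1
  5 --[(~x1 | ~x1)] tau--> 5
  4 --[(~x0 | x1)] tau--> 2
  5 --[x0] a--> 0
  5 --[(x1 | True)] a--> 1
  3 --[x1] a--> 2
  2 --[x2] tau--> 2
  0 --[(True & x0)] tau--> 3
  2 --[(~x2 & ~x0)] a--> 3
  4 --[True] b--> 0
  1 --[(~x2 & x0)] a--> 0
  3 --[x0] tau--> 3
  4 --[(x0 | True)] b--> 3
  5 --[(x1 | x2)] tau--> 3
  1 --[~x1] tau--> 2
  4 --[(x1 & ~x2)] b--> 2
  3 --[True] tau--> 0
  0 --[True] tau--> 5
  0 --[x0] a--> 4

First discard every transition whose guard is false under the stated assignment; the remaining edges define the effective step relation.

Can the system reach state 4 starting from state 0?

Guard filter leaves 9 enabled edge(s).
L0 = {0}
L1 = {5}  now seen {0,5}
L2 = {1}  now seen {0,1,5}
L3 = {2}  now seen {0,1,2,5}
L4 = {3}  now seen {0,1,2,3,5}
Reachable = {0,1,2,3,5}

Answer: UNREACHABLE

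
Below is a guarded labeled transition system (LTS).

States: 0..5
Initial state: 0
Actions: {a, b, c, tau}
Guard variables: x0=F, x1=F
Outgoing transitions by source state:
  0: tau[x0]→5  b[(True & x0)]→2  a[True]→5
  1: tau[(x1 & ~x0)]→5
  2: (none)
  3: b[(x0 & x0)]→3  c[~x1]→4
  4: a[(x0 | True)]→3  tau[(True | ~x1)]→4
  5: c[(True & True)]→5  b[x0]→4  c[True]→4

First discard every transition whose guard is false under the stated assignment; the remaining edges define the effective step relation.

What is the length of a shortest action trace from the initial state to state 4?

Answer: 2

Working:
Breadth-first toward 4:
  depth 0: {0}
  depth 1: {5}
  depth 2: {4}
first hit 4 at d=2 via a·c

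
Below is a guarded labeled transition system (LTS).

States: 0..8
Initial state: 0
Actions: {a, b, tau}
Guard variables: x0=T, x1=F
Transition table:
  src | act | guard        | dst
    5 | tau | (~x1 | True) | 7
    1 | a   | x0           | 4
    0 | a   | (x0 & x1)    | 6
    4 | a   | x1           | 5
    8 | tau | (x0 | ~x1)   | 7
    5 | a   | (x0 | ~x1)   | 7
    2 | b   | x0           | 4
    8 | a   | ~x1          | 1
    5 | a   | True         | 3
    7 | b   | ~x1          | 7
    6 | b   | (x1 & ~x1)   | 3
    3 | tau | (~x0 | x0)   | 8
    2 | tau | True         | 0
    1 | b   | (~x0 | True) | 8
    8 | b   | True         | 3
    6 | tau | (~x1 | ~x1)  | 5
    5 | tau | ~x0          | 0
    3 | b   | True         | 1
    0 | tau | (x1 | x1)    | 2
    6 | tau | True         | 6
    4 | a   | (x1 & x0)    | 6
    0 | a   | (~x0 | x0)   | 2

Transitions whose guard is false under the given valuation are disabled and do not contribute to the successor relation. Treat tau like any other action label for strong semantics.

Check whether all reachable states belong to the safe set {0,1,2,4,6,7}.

Answer: INVARIANT HOLDS

Analysis:
Safe = {0,1,2,4,6,7}
R = {0,2,4}
  0: ok
  2: ok
  4: ok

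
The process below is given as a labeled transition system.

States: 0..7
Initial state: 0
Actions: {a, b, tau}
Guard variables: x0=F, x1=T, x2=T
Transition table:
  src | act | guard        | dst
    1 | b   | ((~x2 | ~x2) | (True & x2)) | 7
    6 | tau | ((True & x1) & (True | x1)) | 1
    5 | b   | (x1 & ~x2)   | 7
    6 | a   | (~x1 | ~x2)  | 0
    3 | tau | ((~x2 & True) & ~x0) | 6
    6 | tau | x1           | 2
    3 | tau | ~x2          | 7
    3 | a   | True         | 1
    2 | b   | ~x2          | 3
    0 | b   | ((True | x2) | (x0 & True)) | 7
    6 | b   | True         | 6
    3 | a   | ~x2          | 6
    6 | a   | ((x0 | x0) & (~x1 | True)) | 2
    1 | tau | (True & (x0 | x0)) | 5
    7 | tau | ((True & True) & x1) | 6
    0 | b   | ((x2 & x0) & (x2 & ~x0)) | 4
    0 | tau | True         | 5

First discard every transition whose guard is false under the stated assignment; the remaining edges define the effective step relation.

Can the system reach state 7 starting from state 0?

Guard filter leaves 8 enabled edge(s).
depth 0: {0}
depth 1: {5,7}  now seen {0,5,7}
depth 2: {6}  now seen {0,5,6,7}
depth 3: {1,2}  now seen {0,1,2,5,6,7}
Reach set: {0,1,2,5,6,7}
trace reaching 7: b

Answer: REACHABLE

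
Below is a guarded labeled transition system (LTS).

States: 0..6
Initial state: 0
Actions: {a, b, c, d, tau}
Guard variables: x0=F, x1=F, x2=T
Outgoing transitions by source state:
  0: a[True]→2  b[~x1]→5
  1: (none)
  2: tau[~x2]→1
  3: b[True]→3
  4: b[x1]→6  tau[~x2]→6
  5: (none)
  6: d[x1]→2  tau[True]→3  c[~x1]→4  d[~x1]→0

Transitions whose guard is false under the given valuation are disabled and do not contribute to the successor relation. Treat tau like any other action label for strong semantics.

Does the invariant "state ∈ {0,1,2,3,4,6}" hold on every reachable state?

Allowed set {0,1,2,3,4,6}
Reach set: {0,2,5}
  0: ok
  2: ok
  5: VIOLATES
witness against invariant: b → 5

Answer: INVARIANT VIOLATED at state 5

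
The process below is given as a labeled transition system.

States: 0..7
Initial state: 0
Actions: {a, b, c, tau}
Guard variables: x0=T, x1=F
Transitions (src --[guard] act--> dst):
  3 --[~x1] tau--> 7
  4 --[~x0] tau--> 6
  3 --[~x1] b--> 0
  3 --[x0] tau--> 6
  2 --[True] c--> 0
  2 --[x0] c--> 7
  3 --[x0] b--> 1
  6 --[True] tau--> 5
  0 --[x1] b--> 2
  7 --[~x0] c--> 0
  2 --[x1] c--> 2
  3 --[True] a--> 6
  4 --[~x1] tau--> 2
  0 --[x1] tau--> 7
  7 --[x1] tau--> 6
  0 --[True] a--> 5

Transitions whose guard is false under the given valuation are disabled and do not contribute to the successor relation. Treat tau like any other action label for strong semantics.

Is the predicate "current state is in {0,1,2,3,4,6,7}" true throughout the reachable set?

Answer: INVARIANT VIOLATED at state 5

Trace:
Allowed set {0,1,2,3,4,6,7}
Reachable = {0,5}
  0: safe
  5: ✗ unsafe
counterexample path to 5: a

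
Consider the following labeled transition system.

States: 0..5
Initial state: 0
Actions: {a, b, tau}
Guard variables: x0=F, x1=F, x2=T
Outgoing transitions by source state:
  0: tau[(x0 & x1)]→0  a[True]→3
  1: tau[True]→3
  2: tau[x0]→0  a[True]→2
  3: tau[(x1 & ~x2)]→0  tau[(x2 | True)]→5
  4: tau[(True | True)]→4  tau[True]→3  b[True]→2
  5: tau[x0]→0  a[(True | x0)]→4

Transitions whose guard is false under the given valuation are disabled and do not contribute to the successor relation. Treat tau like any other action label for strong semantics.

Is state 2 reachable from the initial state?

Guard filter leaves 8 enabled edge(s).
Layer 0: {0}
Layer 1: {3}  now seen {0,3}
Layer 2: {5}  now seen {0,3,5}
Layer 3: {4}  now seen {0,3,4,5}
Layer 4: {2}  now seen {0,2,3,4,5}
Reach set: {0,2,3,4,5}
witness 2: a·tau·a·b

Answer: REACHABLE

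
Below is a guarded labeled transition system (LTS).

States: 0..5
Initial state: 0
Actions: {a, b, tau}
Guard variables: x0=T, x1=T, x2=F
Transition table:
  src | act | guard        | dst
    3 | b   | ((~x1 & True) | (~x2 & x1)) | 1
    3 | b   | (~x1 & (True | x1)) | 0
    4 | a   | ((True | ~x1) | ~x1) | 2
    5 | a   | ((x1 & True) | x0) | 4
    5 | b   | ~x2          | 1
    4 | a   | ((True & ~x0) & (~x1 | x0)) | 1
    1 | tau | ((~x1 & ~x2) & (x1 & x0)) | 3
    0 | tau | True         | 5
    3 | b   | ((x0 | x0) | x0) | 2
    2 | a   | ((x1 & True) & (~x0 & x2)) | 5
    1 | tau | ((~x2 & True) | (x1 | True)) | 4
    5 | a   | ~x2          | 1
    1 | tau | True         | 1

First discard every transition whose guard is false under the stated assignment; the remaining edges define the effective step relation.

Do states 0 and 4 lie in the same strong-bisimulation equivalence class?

Answer: NOT BISIMILAR

Analysis:
Bisimulation quotient by refinement:
  round 0: {{0,1,2,3,4,5}}
  round 1: {{0,1},{2},{3},{4},{5}}
  round 2: {{0},{1},{2},{3},{4},{5}}
Fixed point at round 3; 6 class(es).
0∈{0}, 4∈{4}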